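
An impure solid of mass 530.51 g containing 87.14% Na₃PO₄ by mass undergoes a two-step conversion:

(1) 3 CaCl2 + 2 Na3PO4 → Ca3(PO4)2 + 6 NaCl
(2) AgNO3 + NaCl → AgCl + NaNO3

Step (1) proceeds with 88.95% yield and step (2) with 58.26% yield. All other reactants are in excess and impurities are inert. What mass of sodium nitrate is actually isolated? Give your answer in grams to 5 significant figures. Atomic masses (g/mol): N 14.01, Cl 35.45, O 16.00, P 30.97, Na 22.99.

Pure Na3PO4 = 530.51 × 0.8714 = 462.286 g.
M(Na3PO4) = 3(22.99) + 30.97 + 4(16.00) = 163.94 g/mol.
M(NaNO3) = 22.99 + 14.01 + 3(16.00) = 85.00 g/mol.
n(Na3PO4) = 462.286 / 163.94 = 2.81985 mol.
Step 1 (Na3PO4:NaCl = 2:6): theoretical n(NaCl) = 8.45955 mol; at 88.95% yield, n(NaCl) = 7.52477 mol.
Step 2 (NaCl:NaNO3 = 1:1): theoretical n(NaNO3) = 7.52477 mol, so theoretical mass = 7.52477 × 85.00 = 639.606 g.
At 58.26% yield, actual mass of NaNO3 = 639.606 × 0.5826 = 372.634 g.

372.63 g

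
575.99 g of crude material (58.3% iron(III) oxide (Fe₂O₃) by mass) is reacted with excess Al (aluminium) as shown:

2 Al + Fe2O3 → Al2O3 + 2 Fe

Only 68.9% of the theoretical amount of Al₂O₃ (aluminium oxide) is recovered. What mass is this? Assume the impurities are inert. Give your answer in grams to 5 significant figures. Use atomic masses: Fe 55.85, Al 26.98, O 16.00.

Pure Fe2O3 available = 575.99 g × 0.583 = 335.802 g.
M(Fe2O3) = 2(55.85) + 3(16.00) = 159.70 g/mol.
M(Al2O3) = 2(26.98) + 3(16.00) = 101.96 g/mol.
n(Fe2O3) = 335.802 g / 159.70 g/mol = 2.10271 mol.
From the equation the Fe2O3:Al2O3 mole ratio is 1:1, so n(Al2O3) = 2.10271 × 1/1 = 2.10271 mol.
Mass of Al2O3 = 2.10271 mol × 101.96 g/mol = 214.392 g.
Actual mass collected = 214.392 g × 0.689 = 147.716 g.

147.72 g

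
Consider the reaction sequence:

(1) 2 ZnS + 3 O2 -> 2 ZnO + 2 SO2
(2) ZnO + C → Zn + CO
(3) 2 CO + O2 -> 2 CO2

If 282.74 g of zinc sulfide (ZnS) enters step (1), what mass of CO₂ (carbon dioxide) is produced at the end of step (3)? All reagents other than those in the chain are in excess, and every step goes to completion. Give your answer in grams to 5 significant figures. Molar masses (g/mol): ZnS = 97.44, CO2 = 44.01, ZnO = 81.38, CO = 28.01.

127.70 g

n(ZnS) = 282.74 / 97.44 = 2.90168 mol.
Reaction (1): ZnS→ZnO ratio 2:2 ⇒ n(ZnO) = 2.90168 mol.
Reaction (2): ZnO→CO ratio 1:1 ⇒ n(CO) = 2.90168 mol.
Reaction (3): CO→CO2 ratio 2:2 ⇒ n(CO2) = 2.90168 mol.
Mass of CO2 = 2.90168 × 44.01 = 127.703 g.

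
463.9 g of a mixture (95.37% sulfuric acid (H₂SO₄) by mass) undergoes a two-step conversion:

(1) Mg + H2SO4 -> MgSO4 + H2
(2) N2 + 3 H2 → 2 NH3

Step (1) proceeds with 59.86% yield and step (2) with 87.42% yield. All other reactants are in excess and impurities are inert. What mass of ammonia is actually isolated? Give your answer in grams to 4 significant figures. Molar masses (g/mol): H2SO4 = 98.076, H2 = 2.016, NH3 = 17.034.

Pure H2SO4 = 463.9 × 0.9537 = 442.42 g.
n(H2SO4) = 442.42 / 98.076 = 4.5110 mol.
Step 1 (H2SO4:H2 = 1:1): theoretical n(H2) = 4.5110 mol; at 59.86% yield, n(H2) = 2.7003 mol.
Step 2 (H2:NH3 = 3:2): theoretical n(NH3) = 1.8002 mol, so theoretical mass = 1.8002 × 17.034 = 30.664 g.
At 87.42% yield, actual mass of NH3 = 30.664 × 0.8742 = 26.807 g.

26.81 g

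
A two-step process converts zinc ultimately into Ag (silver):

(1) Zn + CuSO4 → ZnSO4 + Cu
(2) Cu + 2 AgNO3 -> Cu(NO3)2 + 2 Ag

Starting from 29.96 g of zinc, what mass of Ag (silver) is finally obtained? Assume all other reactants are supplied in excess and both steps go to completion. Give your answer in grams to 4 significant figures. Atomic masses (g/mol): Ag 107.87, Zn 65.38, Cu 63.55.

M(Zn) = 65.38 g/mol.
M(Ag) = 107.87 g/mol.
n(Zn) = 29.960 / 65.38 = 0.45824 mol.
Step 1 gives a 1:1 ratio of Zn to Cu, so n(Cu) = 0.45824 mol.
In step 2 the Cu:Ag ratio is 1:2, so n(Ag) = 0.91649 mol.
Mass of Ag = 0.91649 × 107.87 = 98.862 g.

98.86 g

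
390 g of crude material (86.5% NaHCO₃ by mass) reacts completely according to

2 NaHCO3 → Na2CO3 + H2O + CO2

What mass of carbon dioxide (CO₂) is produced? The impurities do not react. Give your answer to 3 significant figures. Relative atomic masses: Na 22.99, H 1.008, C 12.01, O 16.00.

Mass of pure NaHCO3 = 390 g × 0.865 = 337.4 g.
M(NaHCO3) = 22.99 + 1.008 + 12.01 + 3(16.00) = 84.008 g/mol.
M(CO2) = 12.01 + 2(16.00) = 44.01 g/mol.
n(NaHCO3) = 337.4 g / 84.008 g/mol = 4.016 mol.
From the equation the NaHCO3:CO2 mole ratio is 2:1, so n(CO2) = 4.016 × 1/2 = 2.008 mol.
Mass of CO2 = 2.008 mol × 44.01 g/mol = 88.37 g.

88.4 g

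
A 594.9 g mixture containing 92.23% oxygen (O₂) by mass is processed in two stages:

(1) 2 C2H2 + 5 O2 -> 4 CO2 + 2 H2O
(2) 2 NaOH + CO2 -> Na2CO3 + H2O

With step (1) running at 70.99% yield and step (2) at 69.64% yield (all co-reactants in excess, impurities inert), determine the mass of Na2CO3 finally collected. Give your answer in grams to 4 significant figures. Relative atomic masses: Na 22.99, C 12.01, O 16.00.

718.7 g

Pure O2 = 594.9 × 0.9223 = 548.68 g.
M(O2) = 2(16.00) = 32.00 g/mol.
M(Na2CO3) = 2(22.99) + 12.01 + 3(16.00) = 105.99 g/mol.
n(O2) = 548.68 / 32.00 = 17.146 mol.
Step 1 (O2:CO2 = 5:4): theoretical n(CO2) = 13.717 mol; at 70.99% yield, n(CO2) = 9.7376 mol.
Step 2 (CO2:Na2CO3 = 1:1): theoretical n(Na2CO3) = 9.7376 mol, so theoretical mass = 9.7376 × 105.99 = 1032.1 g.
At 69.64% yield, actual mass of Na2CO3 = 1032.1 × 0.6964 = 718.75 g.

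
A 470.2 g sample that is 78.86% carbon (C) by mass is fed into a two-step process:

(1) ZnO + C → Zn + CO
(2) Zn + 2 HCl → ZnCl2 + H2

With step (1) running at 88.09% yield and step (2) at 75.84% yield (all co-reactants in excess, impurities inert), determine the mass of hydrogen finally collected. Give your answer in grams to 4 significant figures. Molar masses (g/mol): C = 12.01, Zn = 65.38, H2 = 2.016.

Pure C = 470.2 × 0.7886 = 370.80 g.
n(C) = 370.80 / 12.01 = 30.874 mol.
Step 1 (C:Zn = 1:1): theoretical n(Zn) = 30.874 mol; at 88.09% yield, n(Zn) = 27.197 mol.
Step 2 (Zn:H2 = 1:1): theoretical n(H2) = 27.197 mol, so theoretical mass = 27.197 × 2.016 = 54.829 g.
At 75.84% yield, actual mass of H2 = 54.829 × 0.7584 = 41.583 g.

41.58 g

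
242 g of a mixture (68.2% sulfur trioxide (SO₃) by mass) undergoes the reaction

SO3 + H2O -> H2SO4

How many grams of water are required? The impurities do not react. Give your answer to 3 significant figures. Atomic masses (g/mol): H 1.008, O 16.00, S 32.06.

Mass of pure SO3 = 242 g × 0.682 = 165.0 g.
M(SO3) = 32.06 + 3(16.00) = 80.06 g/mol.
M(H2O) = 2(1.008) + 16.00 = 18.016 g/mol.
n(SO3) = 165.0 g / 80.06 g/mol = 2.062 mol.
From the equation the SO3:H2O mole ratio is 1:1, so n(H2O) = 2.062 × 1/1 = 2.062 mol.
Mass of H2O = 2.062 mol × 18.016 g/mol = 37.14 g.

37.1 g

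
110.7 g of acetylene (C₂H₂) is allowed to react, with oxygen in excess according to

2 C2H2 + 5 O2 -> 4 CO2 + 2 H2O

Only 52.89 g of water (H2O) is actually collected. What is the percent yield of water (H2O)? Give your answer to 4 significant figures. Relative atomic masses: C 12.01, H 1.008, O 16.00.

69.05 %

M(C2H2) = 2(12.01) + 2(1.008) = 26.036 g/mol.
M(H2O) = 2(1.008) + 16.00 = 18.016 g/mol.
n(C2H2) = 110.70 g / 26.036 g/mol = 4.2518 mol.
From the equation the C2H2:H2O mole ratio is 2:2, so n(H2O) = 4.2518 × 2/2 = 4.2518 mol.
Mass of H2O = 4.2518 mol × 18.016 g/mol = 76.601 g.
This is the theoretical yield. Percent yield = 52.89 g / 76.601 g × 100% = 69.047%.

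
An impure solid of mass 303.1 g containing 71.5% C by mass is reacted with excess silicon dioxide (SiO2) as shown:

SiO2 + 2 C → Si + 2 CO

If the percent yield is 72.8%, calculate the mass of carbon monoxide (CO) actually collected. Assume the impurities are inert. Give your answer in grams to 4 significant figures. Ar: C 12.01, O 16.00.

368.0 g

Pure C available = 303.1 g × 0.715 = 216.72 g.
M(C) = 12.01 g/mol.
M(CO) = 12.01 + 16.00 = 28.01 g/mol.
n(C) = 216.72 g / 12.01 g/mol = 18.045 mol.
From the equation the C:CO mole ratio is 2:2, so n(CO) = 18.045 × 2/2 = 18.045 mol.
Mass of CO = 18.045 mol × 28.01 g/mol = 505.43 g.
Actual mass collected = 505.43 g × 0.728 = 367.95 g.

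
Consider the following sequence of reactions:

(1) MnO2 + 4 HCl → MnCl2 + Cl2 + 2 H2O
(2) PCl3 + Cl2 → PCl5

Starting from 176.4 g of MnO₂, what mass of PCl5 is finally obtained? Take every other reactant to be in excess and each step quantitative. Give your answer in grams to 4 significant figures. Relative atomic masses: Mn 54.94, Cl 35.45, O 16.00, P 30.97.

M(MnO2) = 54.94 + 2(16.00) = 86.94 g/mol.
M(PCl5) = 30.97 + 5(35.45) = 208.22 g/mol.
n(MnO2) = 176.40 / 86.94 = 2.0290 mol.
Step 1 gives a 1:1 ratio of MnO2 to Cl2, so n(Cl2) = 2.0290 mol.
In step 2 the Cl2:PCl5 ratio is 1:1, so n(PCl5) = 2.0290 mol.
Mass of PCl5 = 2.0290 × 208.22 = 422.48 g.

422.5 g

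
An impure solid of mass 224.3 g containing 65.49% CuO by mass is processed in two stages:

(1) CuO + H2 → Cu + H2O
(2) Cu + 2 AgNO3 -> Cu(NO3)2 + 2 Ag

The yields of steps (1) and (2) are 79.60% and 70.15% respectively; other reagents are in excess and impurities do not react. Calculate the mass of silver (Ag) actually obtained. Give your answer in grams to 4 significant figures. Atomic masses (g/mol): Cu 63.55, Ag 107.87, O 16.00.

Pure CuO = 224.3 × 0.6549 = 146.89 g.
M(CuO) = 63.55 + 16.00 = 79.55 g/mol.
M(Ag) = 107.87 g/mol.
n(CuO) = 146.89 / 79.55 = 1.8466 mol.
Step 1 (CuO:Cu = 1:1): theoretical n(Cu) = 1.8466 mol; at 79.60% yield, n(Cu) = 1.4699 mol.
Step 2 (Cu:Ag = 1:2): theoretical n(Ag) = 2.9397 mol, so theoretical mass = 2.9397 × 107.87 = 317.11 g.
At 70.15% yield, actual mass of Ag = 317.11 × 0.7015 = 222.45 g.

222.5 g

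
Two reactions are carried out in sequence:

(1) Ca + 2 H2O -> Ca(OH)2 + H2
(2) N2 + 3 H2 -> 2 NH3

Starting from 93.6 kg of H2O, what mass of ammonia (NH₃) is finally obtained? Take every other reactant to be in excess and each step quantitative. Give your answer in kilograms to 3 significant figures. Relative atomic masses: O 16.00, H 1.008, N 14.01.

M(H2O) = 2(1.008) + 16.00 = 18.016 g/mol.
M(NH3) = 14.01 + 3(1.008) = 17.034 g/mol.
93.6 kg = 93600 g.
n(H2O) = 93600 / 18.016 = 5195 mol.
Step 1 gives a 2:1 ratio of H2O to H2, so n(H2) = 2598 mol.
In step 2 the H2:NH3 ratio is 3:2, so n(NH3) = 1732 mol.
Mass of NH3 = 1732 × 17.034 = 29500 g = 29.5 kg.

29.5 kg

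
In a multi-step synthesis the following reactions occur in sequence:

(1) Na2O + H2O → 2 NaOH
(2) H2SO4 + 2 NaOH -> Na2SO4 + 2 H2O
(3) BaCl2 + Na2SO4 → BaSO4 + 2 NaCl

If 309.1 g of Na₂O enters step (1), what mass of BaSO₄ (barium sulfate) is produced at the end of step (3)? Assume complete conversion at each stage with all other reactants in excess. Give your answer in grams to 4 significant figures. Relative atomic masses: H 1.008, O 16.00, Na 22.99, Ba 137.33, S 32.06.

1164 g

M(Na2O) = 2(22.99) + 16.00 = 61.98 g/mol.
M(BaSO4) = 137.33 + 32.06 + 4(16.00) = 233.39 g/mol.
n(Na2O) = 309.1 / 61.98 = 4.9871 mol.
Reaction (1): Na2O→NaOH ratio 1:2 ⇒ n(NaOH) = 9.9742 mol.
Reaction (2): NaOH→Na2SO4 ratio 2:1 ⇒ n(Na2SO4) = 4.9871 mol.
Reaction (3): Na2SO4→BaSO4 ratio 1:1 ⇒ n(BaSO4) = 4.9871 mol.
Mass of BaSO4 = 4.9871 × 233.39 = 1163.9 g.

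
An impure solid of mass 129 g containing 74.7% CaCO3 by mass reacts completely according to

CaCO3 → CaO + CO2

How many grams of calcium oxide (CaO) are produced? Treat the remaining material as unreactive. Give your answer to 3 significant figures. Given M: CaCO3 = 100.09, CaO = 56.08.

54.0 g

Mass of pure CaCO3 = 129 g × 0.747 = 96.36 g.
n(CaCO3) = 96.36 g / 100.09 g/mol = 0.9628 mol.
From the equation the CaCO3:CaO mole ratio is 1:1, so n(CaO) = 0.9628 × 1/1 = 0.9628 mol.
Mass of CaO = 0.9628 mol × 56.08 g/mol = 53.99 g.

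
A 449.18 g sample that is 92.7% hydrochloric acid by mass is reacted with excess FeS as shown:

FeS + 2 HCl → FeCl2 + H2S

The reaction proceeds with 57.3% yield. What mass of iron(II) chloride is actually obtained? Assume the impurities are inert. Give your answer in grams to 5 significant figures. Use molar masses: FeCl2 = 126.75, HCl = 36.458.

414.74 g

Pure HCl available = 449.18 g × 0.927 = 416.390 g.
n(HCl) = 416.390 g / 36.458 g/mol = 11.4211 mol.
From the equation the HCl:FeCl2 mole ratio is 2:1, so n(FeCl2) = 11.4211 × 1/2 = 5.71054 mol.
Mass of FeCl2 = 5.71054 mol × 126.75 g/mol = 723.811 g.
Actual mass collected = 723.811 g × 0.573 = 414.744 g.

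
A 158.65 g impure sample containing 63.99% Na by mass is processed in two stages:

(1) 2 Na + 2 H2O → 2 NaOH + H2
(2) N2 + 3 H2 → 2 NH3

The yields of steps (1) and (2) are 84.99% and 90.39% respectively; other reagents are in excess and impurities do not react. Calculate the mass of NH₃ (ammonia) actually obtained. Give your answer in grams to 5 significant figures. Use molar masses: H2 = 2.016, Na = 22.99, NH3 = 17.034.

Pure Na = 158.65 × 0.6399 = 101.520 g.
n(Na) = 101.520 / 22.99 = 4.41584 mol.
Step 1 (Na:H2 = 2:1): theoretical n(H2) = 2.20792 mol; at 84.99% yield, n(H2) = 1.87651 mol.
Step 2 (H2:NH3 = 3:2): theoretical n(NH3) = 1.25101 mol, so theoretical mass = 1.25101 × 17.034 = 21.3097 g.
At 90.39% yield, actual mass of NH3 = 21.3097 × 0.9039 = 19.2618 g.

19.262 g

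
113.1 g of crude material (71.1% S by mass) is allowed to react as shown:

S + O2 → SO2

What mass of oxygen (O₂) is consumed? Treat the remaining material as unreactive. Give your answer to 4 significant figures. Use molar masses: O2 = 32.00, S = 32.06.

Mass of pure S = 113.1 g × 0.711 = 80.414 g.
n(S) = 80.414 g / 32.06 g/mol = 2.5082 mol.
From the equation the S:O2 mole ratio is 1:1, so n(O2) = 2.5082 × 1/1 = 2.5082 mol.
Mass of O2 = 2.5082 mol × 32.00 g/mol = 80.264 g.

80.26 g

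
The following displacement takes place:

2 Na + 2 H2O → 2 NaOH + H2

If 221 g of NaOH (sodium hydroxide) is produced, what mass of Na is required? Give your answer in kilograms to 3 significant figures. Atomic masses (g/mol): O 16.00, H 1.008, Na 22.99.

M(NaOH) = 22.99 + 16.00 + 1.008 = 39.998 g/mol.
M(Na) = 22.99 g/mol.
n(NaOH) = 221.0 g / 39.998 g/mol = 5.525 mol.
From the equation the NaOH:Na mole ratio is 2:2, so n(Na) = 5.525 × 2/2 = 5.525 mol.
Mass of Na = 5.525 mol × 22.99 g/mol = 127.0 g.
Converting to kg: 127.0 g = 0.127 kg.

0.127 kg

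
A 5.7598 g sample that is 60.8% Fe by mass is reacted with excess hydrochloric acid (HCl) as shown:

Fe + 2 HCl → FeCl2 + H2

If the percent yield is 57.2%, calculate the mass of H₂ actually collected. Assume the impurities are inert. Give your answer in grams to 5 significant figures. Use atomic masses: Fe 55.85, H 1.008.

Pure Fe available = 5.7598 g × 0.608 = 3.50196 g.
M(Fe) = 55.85 g/mol.
M(H2) = 2(1.008) = 2.016 g/mol.
n(Fe) = 3.50196 g / 55.85 g/mol = 0.0627029 mol.
From the equation the Fe:H2 mole ratio is 1:1, so n(H2) = 0.0627029 × 1/1 = 0.0627029 mol.
Mass of H2 = 0.0627029 mol × 2.016 g/mol = 0.126409 g.
Actual mass collected = 0.126409 g × 0.572 = 0.0723060 g.

0.072306 g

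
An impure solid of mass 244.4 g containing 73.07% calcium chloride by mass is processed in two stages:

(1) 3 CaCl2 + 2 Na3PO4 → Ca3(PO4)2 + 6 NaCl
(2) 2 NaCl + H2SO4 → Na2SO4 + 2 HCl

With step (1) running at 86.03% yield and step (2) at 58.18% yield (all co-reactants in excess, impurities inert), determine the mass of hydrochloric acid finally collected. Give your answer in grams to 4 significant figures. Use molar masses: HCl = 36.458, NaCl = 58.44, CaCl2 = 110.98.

Pure CaCl2 = 244.4 × 0.7307 = 178.58 g.
n(CaCl2) = 178.58 / 110.98 = 1.6091 mol.
Step 1 (CaCl2:NaCl = 3:6): theoretical n(NaCl) = 3.2183 mol; at 86.03% yield, n(NaCl) = 2.7687 mol.
Step 2 (NaCl:HCl = 2:2): theoretical n(HCl) = 2.7687 mol, so theoretical mass = 2.7687 × 36.458 = 100.94 g.
At 58.18% yield, actual mass of HCl = 100.94 × 0.5818 = 58.728 g.

58.73 g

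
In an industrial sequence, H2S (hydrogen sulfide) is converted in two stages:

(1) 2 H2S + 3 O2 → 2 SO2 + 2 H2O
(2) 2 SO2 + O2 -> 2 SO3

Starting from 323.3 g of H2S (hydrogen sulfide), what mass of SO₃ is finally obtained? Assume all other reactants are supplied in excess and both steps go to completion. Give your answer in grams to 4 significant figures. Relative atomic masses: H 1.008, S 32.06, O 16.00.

759.6 g

M(H2S) = 2(1.008) + 32.06 = 34.076 g/mol.
M(SO3) = 32.06 + 3(16.00) = 80.06 g/mol.
n(H2S) = 323.30 / 34.076 = 9.4876 mol.
Step 1 gives a 2:2 ratio of H2S to SO2, so n(SO2) = 9.4876 mol.
In step 2 the SO2:SO3 ratio is 2:2, so n(SO3) = 9.4876 mol.
Mass of SO3 = 9.4876 × 80.06 = 759.58 g.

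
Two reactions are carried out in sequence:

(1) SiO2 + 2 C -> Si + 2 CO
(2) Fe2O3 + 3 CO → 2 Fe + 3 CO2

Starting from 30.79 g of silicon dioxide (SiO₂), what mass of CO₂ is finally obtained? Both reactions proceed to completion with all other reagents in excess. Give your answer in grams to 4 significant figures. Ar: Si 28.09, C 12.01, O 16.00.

M(SiO2) = 28.09 + 2(16.00) = 60.09 g/mol.
M(CO2) = 12.01 + 2(16.00) = 44.01 g/mol.
n(SiO2) = 30.790 / 60.09 = 0.51240 mol.
Step 1 gives a 1:2 ratio of SiO2 to CO, so n(CO) = 1.0248 mol.
In step 2 the CO:CO2 ratio is 3:3, so n(CO2) = 1.0248 mol.
Mass of CO2 = 1.0248 × 44.01 = 45.101 g.

45.10 g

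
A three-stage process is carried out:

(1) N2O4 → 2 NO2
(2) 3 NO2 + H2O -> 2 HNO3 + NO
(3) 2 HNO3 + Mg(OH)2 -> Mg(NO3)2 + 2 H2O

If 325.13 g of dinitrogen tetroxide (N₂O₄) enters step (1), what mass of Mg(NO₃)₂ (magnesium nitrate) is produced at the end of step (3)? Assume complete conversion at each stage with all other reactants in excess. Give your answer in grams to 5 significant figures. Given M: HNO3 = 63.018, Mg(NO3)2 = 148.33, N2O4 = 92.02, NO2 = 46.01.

n(N2O4) = 325.13 / 92.02 = 3.53325 mol.
Reaction (1): N2O4→NO2 ratio 1:2 ⇒ n(NO2) = 7.06651 mol.
Reaction (2): NO2→HNO3 ratio 3:2 ⇒ n(HNO3) = 4.71100 mol.
Reaction (3): HNO3→Mg(NO3)2 ratio 2:1 ⇒ n(Mg(NO3)2) = 2.35550 mol.
Mass of Mg(NO3)2 = 2.35550 × 148.33 = 349.392 g.

349.39 g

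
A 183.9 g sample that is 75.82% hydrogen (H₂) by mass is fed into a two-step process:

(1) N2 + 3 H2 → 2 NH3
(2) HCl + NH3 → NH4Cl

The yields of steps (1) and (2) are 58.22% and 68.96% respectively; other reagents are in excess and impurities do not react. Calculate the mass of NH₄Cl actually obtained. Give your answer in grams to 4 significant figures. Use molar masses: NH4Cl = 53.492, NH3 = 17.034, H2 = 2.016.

990.2 g

Pure H2 = 183.9 × 0.7582 = 139.43 g.
n(H2) = 139.43 / 2.016 = 69.163 mol.
Step 1 (H2:NH3 = 3:2): theoretical n(NH3) = 46.109 mol; at 58.22% yield, n(NH3) = 26.845 mol.
Step 2 (NH3:NH4Cl = 1:1): theoretical n(NH4Cl) = 26.845 mol, so theoretical mass = 26.845 × 53.492 = 1436.0 g.
At 68.96% yield, actual mass of NH4Cl = 1436.0 × 0.6896 = 990.24 g.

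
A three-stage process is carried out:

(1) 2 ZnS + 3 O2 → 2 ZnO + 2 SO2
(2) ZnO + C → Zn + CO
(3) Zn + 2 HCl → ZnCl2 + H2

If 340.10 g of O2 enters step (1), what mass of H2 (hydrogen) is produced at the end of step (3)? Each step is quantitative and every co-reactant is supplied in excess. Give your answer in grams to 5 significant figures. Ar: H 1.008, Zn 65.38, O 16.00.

14.284 g

M(O2) = 2(16.00) = 32.00 g/mol.
M(H2) = 2(1.008) = 2.016 g/mol.
n(O2) = 340.10 / 32.00 = 10.6281 mol.
Reaction (1): O2→ZnO ratio 3:2 ⇒ n(ZnO) = 7.08542 mol.
Reaction (2): ZnO→Zn ratio 1:1 ⇒ n(Zn) = 7.08542 mol.
Reaction (3): Zn→H2 ratio 1:1 ⇒ n(H2) = 7.08542 mol.
Mass of H2 = 7.08542 × 2.016 = 14.2842 g.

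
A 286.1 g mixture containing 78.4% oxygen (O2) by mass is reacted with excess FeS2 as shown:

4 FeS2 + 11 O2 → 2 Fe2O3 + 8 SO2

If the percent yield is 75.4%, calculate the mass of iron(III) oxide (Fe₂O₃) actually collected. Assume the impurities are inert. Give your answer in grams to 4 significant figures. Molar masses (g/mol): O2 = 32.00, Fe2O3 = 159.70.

Pure O2 available = 286.1 g × 0.784 = 224.30 g.
n(O2) = 224.30 g / 32.00 g/mol = 7.0095 mol.
From the equation the O2:Fe2O3 mole ratio is 11:2, so n(Fe2O3) = 7.0095 × 2/11 = 1.2744 mol.
Mass of Fe2O3 = 1.2744 mol × 159.70 g/mol = 203.53 g.
Actual mass collected = 203.53 g × 0.754 = 153.46 g.

153.5 g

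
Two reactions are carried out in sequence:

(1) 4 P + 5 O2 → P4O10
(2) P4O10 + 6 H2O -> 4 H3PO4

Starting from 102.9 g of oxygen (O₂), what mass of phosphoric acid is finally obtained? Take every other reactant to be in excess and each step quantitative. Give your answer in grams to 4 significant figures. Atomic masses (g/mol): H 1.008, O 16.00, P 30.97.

M(O2) = 2(16.00) = 32.00 g/mol.
M(H3PO4) = 3(1.008) + 30.97 + 4(16.00) = 97.994 g/mol.
n(O2) = 102.90 / 32.00 = 3.2156 mol.
Step 1 gives a 5:1 ratio of O2 to P4O10, so n(P4O10) = 0.64313 mol.
In step 2 the P4O10:H3PO4 ratio is 1:4, so n(H3PO4) = 2.5725 mol.
Mass of H3PO4 = 2.5725 × 97.994 = 252.09 g.

252.1 g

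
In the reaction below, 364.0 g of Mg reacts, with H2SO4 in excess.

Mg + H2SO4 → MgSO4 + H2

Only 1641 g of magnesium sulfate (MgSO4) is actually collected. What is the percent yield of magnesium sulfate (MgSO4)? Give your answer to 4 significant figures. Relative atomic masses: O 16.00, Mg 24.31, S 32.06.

91.05 %

M(Mg) = 24.31 g/mol.
M(MgSO4) = 24.31 + 32.06 + 4(16.00) = 120.37 g/mol.
n(Mg) = 364.00 g / 24.31 g/mol = 14.973 mol.
From the equation the Mg:MgSO4 mole ratio is 1:1, so n(MgSO4) = 14.973 × 1/1 = 14.973 mol.
Mass of MgSO4 = 14.973 mol × 120.37 g/mol = 1802.3 g.
This is the theoretical yield. Percent yield = 1641 g / 1802.3 g × 100% = 91.049%.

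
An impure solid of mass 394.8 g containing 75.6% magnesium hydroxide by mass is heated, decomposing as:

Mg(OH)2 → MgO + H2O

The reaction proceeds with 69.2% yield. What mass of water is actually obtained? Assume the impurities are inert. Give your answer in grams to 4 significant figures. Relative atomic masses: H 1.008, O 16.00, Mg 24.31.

63.80 g

Pure Mg(OH)2 available = 394.8 g × 0.756 = 298.47 g.
M(Mg(OH)2) = 24.31 + 2(16.00) + 2(1.008) = 58.326 g/mol.
M(H2O) = 2(1.008) + 16.00 = 18.016 g/mol.
n(Mg(OH)2) = 298.47 g / 58.326 g/mol = 5.1173 mol.
From the equation the Mg(OH)2:H2O mole ratio is 1:1, so n(H2O) = 5.1173 × 1/1 = 5.1173 mol.
Mass of H2O = 5.1173 mol × 18.016 g/mol = 92.192 g.
Actual mass collected = 92.192 g × 0.692 = 63.797 g.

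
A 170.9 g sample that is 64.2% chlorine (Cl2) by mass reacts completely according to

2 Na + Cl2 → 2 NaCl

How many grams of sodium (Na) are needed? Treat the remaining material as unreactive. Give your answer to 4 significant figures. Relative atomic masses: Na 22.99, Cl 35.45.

Mass of pure Cl2 = 170.9 g × 0.642 = 109.72 g.
M(Cl2) = 2(35.45) = 70.90 g/mol.
M(Na) = 22.99 g/mol.
n(Cl2) = 109.72 g / 70.90 g/mol = 1.5475 mol.
From the equation the Cl2:Na mole ratio is 1:2, so n(Na) = 1.5475 × 2/1 = 3.0950 mol.
Mass of Na = 3.0950 mol × 22.99 g/mol = 71.154 g.

71.15 g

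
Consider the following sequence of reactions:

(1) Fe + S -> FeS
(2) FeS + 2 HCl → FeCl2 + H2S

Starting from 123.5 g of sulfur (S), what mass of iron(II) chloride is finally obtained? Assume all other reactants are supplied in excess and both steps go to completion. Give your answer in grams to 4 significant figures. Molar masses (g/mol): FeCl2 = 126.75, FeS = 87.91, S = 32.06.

488.3 g

n(S) = 123.50 / 32.06 = 3.8522 mol.
Step 1 gives a 1:1 ratio of S to FeS, so n(FeS) = 3.8522 mol.
In step 2 the FeS:FeCl2 ratio is 1:1, so n(FeCl2) = 3.8522 mol.
Mass of FeCl2 = 3.8522 × 126.75 = 488.26 g.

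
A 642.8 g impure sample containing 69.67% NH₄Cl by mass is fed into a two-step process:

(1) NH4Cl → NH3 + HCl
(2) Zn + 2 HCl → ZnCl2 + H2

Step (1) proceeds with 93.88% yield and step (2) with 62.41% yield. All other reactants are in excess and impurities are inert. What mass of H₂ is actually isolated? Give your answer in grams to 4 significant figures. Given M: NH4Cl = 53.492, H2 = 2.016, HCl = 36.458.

4.944 g

Pure NH4Cl = 642.8 × 0.6967 = 447.84 g.
n(NH4Cl) = 447.84 / 53.492 = 8.3721 mol.
Step 1 (NH4Cl:HCl = 1:1): theoretical n(HCl) = 8.3721 mol; at 93.88% yield, n(HCl) = 7.8597 mol.
Step 2 (HCl:H2 = 2:1): theoretical n(H2) = 3.9298 mol, so theoretical mass = 3.9298 × 2.016 = 7.9226 g.
At 62.41% yield, actual mass of H2 = 7.9226 × 0.6241 = 4.9445 g.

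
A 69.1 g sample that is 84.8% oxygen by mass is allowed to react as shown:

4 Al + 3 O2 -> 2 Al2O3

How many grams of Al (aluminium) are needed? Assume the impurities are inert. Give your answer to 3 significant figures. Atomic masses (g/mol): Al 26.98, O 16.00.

Mass of pure O2 = 69.1 g × 0.848 = 58.60 g.
M(O2) = 2(16.00) = 32.00 g/mol.
M(Al) = 26.98 g/mol.
n(O2) = 58.60 g / 32.00 g/mol = 1.831 mol.
From the equation the O2:Al mole ratio is 3:4, so n(Al) = 1.831 × 4/3 = 2.442 mol.
Mass of Al = 2.442 mol × 26.98 g/mol = 65.87 g.

65.9 g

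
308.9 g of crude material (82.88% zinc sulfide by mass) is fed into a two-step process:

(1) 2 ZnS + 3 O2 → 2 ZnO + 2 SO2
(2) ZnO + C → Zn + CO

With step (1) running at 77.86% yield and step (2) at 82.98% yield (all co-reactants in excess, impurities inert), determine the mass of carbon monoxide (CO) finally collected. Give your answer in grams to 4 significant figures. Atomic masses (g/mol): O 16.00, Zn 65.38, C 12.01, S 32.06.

47.55 g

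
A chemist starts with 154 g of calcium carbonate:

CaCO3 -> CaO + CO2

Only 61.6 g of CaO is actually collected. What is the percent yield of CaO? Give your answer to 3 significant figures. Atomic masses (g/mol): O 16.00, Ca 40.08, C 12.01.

M(CaCO3) = 40.08 + 12.01 + 3(16.00) = 100.09 g/mol.
M(CaO) = 40.08 + 16.00 = 56.08 g/mol.
n(CaCO3) = 154.0 g / 100.09 g/mol = 1.539 mol.
From the equation the CaCO3:CaO mole ratio is 1:1, so n(CaO) = 1.539 × 1/1 = 1.539 mol.
Mass of CaO = 1.539 mol × 56.08 g/mol = 86.29 g.
This is the theoretical yield. Percent yield = 61.6 g / 86.29 g × 100% = 71.39%.

71.4 %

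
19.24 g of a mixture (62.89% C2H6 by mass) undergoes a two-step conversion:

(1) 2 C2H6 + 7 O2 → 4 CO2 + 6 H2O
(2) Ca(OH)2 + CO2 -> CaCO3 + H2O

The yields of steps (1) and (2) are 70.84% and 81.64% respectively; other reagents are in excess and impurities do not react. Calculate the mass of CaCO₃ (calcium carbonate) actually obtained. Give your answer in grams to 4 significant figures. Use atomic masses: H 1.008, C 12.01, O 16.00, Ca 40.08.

Pure C2H6 = 19.24 × 0.6289 = 12.100 g.
M(C2H6) = 2(12.01) + 6(1.008) = 30.068 g/mol.
M(CaCO3) = 40.08 + 12.01 + 3(16.00) = 100.09 g/mol.
n(C2H6) = 12.100 / 30.068 = 0.40242 mol.
Step 1 (C2H6:CO2 = 2:4): theoretical n(CO2) = 0.80484 mol; at 70.84% yield, n(CO2) = 0.57015 mol.
Step 2 (CO2:CaCO3 = 1:1): theoretical n(CaCO3) = 0.57015 mol, so theoretical mass = 0.57015 × 100.09 = 57.067 g.
At 81.64% yield, actual mass of CaCO3 = 57.067 × 0.8164 = 46.589 g.

46.59 g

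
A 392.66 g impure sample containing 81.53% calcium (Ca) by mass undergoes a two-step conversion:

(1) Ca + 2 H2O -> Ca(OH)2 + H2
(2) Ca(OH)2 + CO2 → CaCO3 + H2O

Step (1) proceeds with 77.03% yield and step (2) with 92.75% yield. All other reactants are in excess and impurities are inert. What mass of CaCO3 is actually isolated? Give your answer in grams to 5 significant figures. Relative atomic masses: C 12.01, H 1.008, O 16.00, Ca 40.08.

Pure Ca = 392.66 × 0.8153 = 320.136 g.
M(Ca) = 40.08 g/mol.
M(CaCO3) = 40.08 + 12.01 + 3(16.00) = 100.09 g/mol.
n(Ca) = 320.136 / 40.08 = 7.98742 mol.
Step 1 (Ca:Ca(OH)2 = 1:1): theoretical n(Ca(OH)2) = 7.98742 mol; at 77.03% yield, n(Ca(OH)2) = 6.15271 mol.
Step 2 (Ca(OH)2:CaCO3 = 1:1): theoretical n(CaCO3) = 6.15271 mol, so theoretical mass = 6.15271 × 100.09 = 615.825 g.
At 92.75% yield, actual mass of CaCO3 = 615.825 × 0.9275 = 571.177 g.

571.18 g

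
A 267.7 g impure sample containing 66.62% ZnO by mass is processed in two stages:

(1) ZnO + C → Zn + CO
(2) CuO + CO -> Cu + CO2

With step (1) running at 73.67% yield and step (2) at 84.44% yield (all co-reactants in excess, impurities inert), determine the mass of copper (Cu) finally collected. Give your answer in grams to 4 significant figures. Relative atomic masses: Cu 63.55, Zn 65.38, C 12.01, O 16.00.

Pure ZnO = 267.7 × 0.6662 = 178.34 g.
M(ZnO) = 65.38 + 16.00 = 81.38 g/mol.
M(Cu) = 63.55 g/mol.
n(ZnO) = 178.34 / 81.38 = 2.1915 mol.
Step 1 (ZnO:CO = 1:1): theoretical n(CO) = 2.1915 mol; at 73.67% yield, n(CO) = 1.6145 mol.
Step 2 (CO:Cu = 1:1): theoretical n(Cu) = 1.6145 mol, so theoretical mass = 1.6145 × 63.55 = 102.60 g.
At 84.44% yield, actual mass of Cu = 102.60 × 0.8444 = 86.634 g.

86.63 g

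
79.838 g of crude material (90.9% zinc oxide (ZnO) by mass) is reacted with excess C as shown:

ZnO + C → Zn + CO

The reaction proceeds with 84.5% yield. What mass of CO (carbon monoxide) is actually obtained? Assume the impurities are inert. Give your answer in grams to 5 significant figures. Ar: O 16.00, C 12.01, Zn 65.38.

Pure ZnO available = 79.838 g × 0.909 = 72.5727 g.
M(ZnO) = 65.38 + 16.00 = 81.38 g/mol.
M(CO) = 12.01 + 16.00 = 28.01 g/mol.
n(ZnO) = 72.5727 g / 81.38 g/mol = 0.891776 mol.
From the equation the ZnO:CO mole ratio is 1:1, so n(CO) = 0.891776 × 1/1 = 0.891776 mol.
Mass of CO = 0.891776 mol × 28.01 g/mol = 24.9786 g.
Actual mass collected = 24.9786 g × 0.845 = 21.1070 g.

21.107 g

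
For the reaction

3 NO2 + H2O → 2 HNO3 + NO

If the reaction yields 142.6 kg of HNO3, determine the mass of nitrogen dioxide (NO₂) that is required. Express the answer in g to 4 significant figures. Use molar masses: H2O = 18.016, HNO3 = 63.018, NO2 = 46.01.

156200 g

Convert: 142.6 kg = 142600 g.
n(HNO3) = 142600 g / 63.018 g/mol = 2262.8 mol.
From the equation the HNO3:NO2 mole ratio is 2:3, so n(NO2) = 2262.8 × 3/2 = 3394.3 mol.
Mass of NO2 = 3394.3 mol × 46.01 g/mol = 156170 g.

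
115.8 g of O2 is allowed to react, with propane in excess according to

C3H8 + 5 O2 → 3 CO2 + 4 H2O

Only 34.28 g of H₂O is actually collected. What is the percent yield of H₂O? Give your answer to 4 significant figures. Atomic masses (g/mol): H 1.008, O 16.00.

65.73 %

M(O2) = 2(16.00) = 32.00 g/mol.
M(H2O) = 2(1.008) + 16.00 = 18.016 g/mol.
n(O2) = 115.80 g / 32.00 g/mol = 3.6187 mol.
From the equation the O2:H2O mole ratio is 5:4, so n(H2O) = 3.6187 × 4/5 = 2.8950 mol.
Mass of H2O = 2.8950 mol × 18.016 g/mol = 52.156 g.
This is the theoretical yield. Percent yield = 34.28 g / 52.156 g × 100% = 65.725%.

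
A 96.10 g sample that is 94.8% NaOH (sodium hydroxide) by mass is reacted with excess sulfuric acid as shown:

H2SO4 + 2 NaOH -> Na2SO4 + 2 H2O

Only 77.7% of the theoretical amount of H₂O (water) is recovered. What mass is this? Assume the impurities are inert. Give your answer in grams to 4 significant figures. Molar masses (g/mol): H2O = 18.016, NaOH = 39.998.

Pure NaOH available = 96.10 g × 0.948 = 91.103 g.
n(NaOH) = 91.103 g / 39.998 g/mol = 2.2777 mol.
From the equation the NaOH:H2O mole ratio is 2:2, so n(H2O) = 2.2777 × 2/2 = 2.2777 mol.
Mass of H2O = 2.2777 mol × 18.016 g/mol = 41.035 g.
Actual mass collected = 41.035 g × 0.777 = 31.884 g.

31.88 g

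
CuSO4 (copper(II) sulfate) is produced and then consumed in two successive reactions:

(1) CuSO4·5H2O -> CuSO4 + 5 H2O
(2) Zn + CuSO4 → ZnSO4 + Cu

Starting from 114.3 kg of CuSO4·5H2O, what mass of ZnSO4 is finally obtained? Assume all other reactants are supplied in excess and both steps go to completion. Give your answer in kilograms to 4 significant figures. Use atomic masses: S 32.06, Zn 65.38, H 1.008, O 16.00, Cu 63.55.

73.90 kg

M(CuSO4·5H2O) = 63.55 + 32.06 + 9(16.00) + 10(1.008) = 249.69 g/mol.
M(ZnSO4) = 65.38 + 32.06 + 4(16.00) = 161.44 g/mol.
114.3 kg = 114300 g.
n(CuSO4·5H2O) = 114300 / 249.69 = 457.77 mol.
Step 1 gives a 1:1 ratio of CuSO4·5H2O to CuSO4, so n(CuSO4) = 457.77 mol.
In step 2 the CuSO4:ZnSO4 ratio is 1:1, so n(ZnSO4) = 457.77 mol.
Mass of ZnSO4 = 457.77 × 161.44 = 73902 g = 73.90 kg.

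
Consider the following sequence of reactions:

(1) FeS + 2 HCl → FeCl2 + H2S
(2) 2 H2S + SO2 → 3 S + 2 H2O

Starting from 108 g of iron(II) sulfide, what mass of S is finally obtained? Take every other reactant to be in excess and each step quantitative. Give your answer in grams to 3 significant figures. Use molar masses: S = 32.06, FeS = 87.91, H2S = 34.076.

59.1 g

n(FeS) = 108.0 / 87.91 = 1.229 mol.
Step 1 gives a 1:1 ratio of FeS to H2S, so n(H2S) = 1.229 mol.
In step 2 the H2S:S ratio is 2:3, so n(S) = 1.843 mol.
Mass of S = 1.843 × 32.06 = 59.08 g.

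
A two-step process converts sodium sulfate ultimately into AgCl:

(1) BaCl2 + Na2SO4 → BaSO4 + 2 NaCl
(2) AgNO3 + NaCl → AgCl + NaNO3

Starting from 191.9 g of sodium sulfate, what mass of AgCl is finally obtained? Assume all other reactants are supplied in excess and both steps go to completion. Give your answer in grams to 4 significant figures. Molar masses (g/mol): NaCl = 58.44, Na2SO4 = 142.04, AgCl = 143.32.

n(Na2SO4) = 191.90 / 142.04 = 1.3510 mol.
Step 1 gives a 1:2 ratio of Na2SO4 to NaCl, so n(NaCl) = 2.7021 mol.
In step 2 the NaCl:AgCl ratio is 1:1, so n(AgCl) = 2.7021 mol.
Mass of AgCl = 2.7021 × 143.32 = 387.26 g.

387.3 g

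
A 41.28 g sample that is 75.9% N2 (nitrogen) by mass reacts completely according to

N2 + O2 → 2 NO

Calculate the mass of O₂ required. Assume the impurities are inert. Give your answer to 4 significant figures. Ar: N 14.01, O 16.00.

35.78 g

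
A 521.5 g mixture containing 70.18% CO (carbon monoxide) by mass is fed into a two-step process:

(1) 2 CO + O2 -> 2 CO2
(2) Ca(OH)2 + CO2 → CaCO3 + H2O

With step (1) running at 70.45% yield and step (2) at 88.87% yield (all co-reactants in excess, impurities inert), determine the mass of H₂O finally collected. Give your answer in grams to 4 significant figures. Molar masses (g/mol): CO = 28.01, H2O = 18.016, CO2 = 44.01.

Pure CO = 521.5 × 0.7018 = 365.99 g.
n(CO) = 365.99 / 28.01 = 13.066 mol.
Step 1 (CO:CO2 = 2:2): theoretical n(CO2) = 13.066 mol; at 70.45% yield, n(CO2) = 9.2052 mol.
Step 2 (CO2:H2O = 1:1): theoretical n(H2O) = 9.2052 mol, so theoretical mass = 9.2052 × 18.016 = 165.84 g.
At 88.87% yield, actual mass of H2O = 165.84 × 0.8887 = 147.38 g.

147.4 g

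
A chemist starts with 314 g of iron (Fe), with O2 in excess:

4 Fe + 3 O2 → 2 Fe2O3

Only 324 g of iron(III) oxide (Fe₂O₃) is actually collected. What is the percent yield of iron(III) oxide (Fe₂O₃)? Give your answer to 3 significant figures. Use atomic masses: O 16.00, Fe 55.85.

72.2 %

M(Fe) = 55.85 g/mol.
M(Fe2O3) = 2(55.85) + 3(16.00) = 159.70 g/mol.
n(Fe) = 314.0 g / 55.85 g/mol = 5.622 mol.
From the equation the Fe:Fe2O3 mole ratio is 4:2, so n(Fe2O3) = 5.622 × 2/4 = 2.811 mol.
Mass of Fe2O3 = 2.811 mol × 159.70 g/mol = 448.9 g.
This is the theoretical yield. Percent yield = 324 g / 448.9 g × 100% = 72.17%.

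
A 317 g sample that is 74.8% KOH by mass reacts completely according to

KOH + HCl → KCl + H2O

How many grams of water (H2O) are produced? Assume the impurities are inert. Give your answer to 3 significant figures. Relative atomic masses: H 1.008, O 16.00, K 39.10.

76.1 g

Mass of pure KOH = 317 g × 0.748 = 237.1 g.
M(KOH) = 39.10 + 16.00 + 1.008 = 56.108 g/mol.
M(H2O) = 2(1.008) + 16.00 = 18.016 g/mol.
n(KOH) = 237.1 g / 56.108 g/mol = 4.226 mol.
From the equation the KOH:H2O mole ratio is 1:1, so n(H2O) = 4.226 × 1/1 = 4.226 mol.
Mass of H2O = 4.226 mol × 18.016 g/mol = 76.14 g.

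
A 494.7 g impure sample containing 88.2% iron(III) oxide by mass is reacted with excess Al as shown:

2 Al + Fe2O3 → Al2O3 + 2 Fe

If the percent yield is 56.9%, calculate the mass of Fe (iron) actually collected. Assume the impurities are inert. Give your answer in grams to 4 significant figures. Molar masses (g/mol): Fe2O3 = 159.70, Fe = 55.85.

173.6 g

Pure Fe2O3 available = 494.7 g × 0.882 = 436.33 g.
n(Fe2O3) = 436.33 g / 159.70 g/mol = 2.7322 mol.
From the equation the Fe2O3:Fe mole ratio is 1:2, so n(Fe) = 2.7322 × 2/1 = 5.4643 mol.
Mass of Fe = 5.4643 mol × 55.85 g/mol = 305.18 g.
Actual mass collected = 305.18 g × 0.569 = 173.65 g.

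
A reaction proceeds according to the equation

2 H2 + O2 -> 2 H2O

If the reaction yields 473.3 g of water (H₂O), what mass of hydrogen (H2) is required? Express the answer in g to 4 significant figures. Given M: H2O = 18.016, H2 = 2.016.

52.96 g

n(H2O) = 473.30 g / 18.016 g/mol = 26.271 mol.
From the equation the H2O:H2 mole ratio is 2:2, so n(H2) = 26.271 × 2/2 = 26.271 mol.
Mass of H2 = 26.271 mol × 2.016 g/mol = 52.963 g.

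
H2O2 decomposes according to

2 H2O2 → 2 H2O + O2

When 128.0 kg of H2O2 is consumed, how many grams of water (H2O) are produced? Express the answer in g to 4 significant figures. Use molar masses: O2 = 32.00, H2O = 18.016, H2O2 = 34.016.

67790 g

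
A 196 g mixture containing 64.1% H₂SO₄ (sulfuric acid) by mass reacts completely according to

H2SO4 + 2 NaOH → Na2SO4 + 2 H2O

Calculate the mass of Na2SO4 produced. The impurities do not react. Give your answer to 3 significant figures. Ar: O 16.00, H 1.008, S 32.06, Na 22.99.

Mass of pure H2SO4 = 196 g × 0.641 = 125.6 g.
M(H2SO4) = 2(1.008) + 32.06 + 4(16.00) = 98.076 g/mol.
M(Na2SO4) = 2(22.99) + 32.06 + 4(16.00) = 142.04 g/mol.
n(H2SO4) = 125.6 g / 98.076 g/mol = 1.281 mol.
From the equation the H2SO4:Na2SO4 mole ratio is 1:1, so n(Na2SO4) = 1.281 × 1/1 = 1.281 mol.
Mass of Na2SO4 = 1.281 mol × 142.04 g/mol = 182.0 g.

182 g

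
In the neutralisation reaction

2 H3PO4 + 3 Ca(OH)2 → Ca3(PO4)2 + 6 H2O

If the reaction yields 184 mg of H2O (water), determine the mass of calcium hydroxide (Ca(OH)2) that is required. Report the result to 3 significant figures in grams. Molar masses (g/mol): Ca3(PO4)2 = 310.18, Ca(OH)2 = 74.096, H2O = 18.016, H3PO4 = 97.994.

Convert: 184 mg = 0.1840 g.
n(H2O) = 0.1840 g / 18.016 g/mol = 0.01021 mol.
From the equation the H2O:Ca(OH)2 mole ratio is 6:3, so n(Ca(OH)2) = 0.01021 × 3/6 = 0.005107 mol.
Mass of Ca(OH)2 = 0.005107 mol × 74.096 g/mol = 0.3784 g.

0.378 g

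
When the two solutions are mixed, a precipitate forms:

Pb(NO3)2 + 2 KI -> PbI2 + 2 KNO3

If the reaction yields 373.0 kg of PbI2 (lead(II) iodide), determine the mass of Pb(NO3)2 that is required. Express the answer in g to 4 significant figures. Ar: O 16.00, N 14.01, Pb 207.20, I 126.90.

268000 g

M(PbI2) = 207.20 + 2(126.90) = 461.00 g/mol.
M(Pb(NO3)2) = 207.20 + 2(14.01) + 6(16.00) = 331.22 g/mol.
Convert: 373.0 kg = 373000 g.
n(PbI2) = 373000 g / 461.00 g/mol = 809.11 mol.
From the equation the PbI2:Pb(NO3)2 mole ratio is 1:1, so n(Pb(NO3)2) = 809.11 × 1/1 = 809.11 mol.
Mass of Pb(NO3)2 = 809.11 mol × 331.22 g/mol = 267990 g.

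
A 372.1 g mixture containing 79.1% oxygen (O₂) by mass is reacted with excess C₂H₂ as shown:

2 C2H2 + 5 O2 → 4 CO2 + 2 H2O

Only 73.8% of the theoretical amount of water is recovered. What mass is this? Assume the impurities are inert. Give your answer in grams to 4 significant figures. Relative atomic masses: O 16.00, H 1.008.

Pure O2 available = 372.1 g × 0.791 = 294.33 g.
M(O2) = 2(16.00) = 32.00 g/mol.
M(H2O) = 2(1.008) + 16.00 = 18.016 g/mol.
n(O2) = 294.33 g / 32.00 g/mol = 9.1978 mol.
From the equation the O2:H2O mole ratio is 5:2, so n(H2O) = 9.1978 × 2/5 = 3.6791 mol.
Mass of H2O = 3.6791 mol × 18.016 g/mol = 66.283 g.
Actual mass collected = 66.283 g × 0.738 = 48.917 g.

48.92 g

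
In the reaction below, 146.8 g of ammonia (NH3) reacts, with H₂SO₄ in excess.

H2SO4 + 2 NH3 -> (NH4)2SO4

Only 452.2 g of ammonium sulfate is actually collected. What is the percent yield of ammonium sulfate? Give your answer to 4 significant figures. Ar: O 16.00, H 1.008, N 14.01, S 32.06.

79.42 %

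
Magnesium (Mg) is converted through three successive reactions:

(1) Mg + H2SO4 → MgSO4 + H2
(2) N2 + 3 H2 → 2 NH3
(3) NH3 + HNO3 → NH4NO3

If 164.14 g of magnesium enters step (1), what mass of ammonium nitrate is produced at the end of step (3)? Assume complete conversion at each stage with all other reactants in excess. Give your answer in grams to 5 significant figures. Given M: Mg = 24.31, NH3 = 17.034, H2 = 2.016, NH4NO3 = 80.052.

360.34 g

n(Mg) = 164.14 / 24.31 = 6.75195 mol.
Reaction (1): Mg→H2 ratio 1:1 ⇒ n(H2) = 6.75195 mol.
Reaction (2): H2→NH3 ratio 3:2 ⇒ n(NH3) = 4.50130 mol.
Reaction (3): NH3→NH4NO3 ratio 1:1 ⇒ n(NH4NO3) = 4.50130 mol.
Mass of NH4NO3 = 4.50130 × 80.052 = 360.338 g.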